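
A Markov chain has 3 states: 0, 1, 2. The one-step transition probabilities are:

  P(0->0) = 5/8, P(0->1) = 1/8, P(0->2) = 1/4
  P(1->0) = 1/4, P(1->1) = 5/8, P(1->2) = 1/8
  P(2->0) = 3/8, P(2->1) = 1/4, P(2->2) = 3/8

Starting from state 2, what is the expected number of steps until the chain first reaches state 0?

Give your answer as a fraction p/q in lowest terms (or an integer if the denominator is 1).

Answer: 40/13

Derivation:
Let h_i = expected steps to first reach 0 from state i.
Boundary: h_0 = 0.
First-step equations for the other states:
  h_1 = 1 + 1/4*h_0 + 5/8*h_1 + 1/8*h_2
  h_2 = 1 + 3/8*h_0 + 1/4*h_1 + 3/8*h_2

Substituting h_0 = 0 and rearranging gives the linear system (I - Q) h = 1:
  [3/8, -1/8] . (h_1, h_2) = 1
  [-1/4, 5/8] . (h_1, h_2) = 1

Solving yields:
  h_1 = 48/13
  h_2 = 40/13

Starting state is 2, so the expected hitting time is h_2 = 40/13.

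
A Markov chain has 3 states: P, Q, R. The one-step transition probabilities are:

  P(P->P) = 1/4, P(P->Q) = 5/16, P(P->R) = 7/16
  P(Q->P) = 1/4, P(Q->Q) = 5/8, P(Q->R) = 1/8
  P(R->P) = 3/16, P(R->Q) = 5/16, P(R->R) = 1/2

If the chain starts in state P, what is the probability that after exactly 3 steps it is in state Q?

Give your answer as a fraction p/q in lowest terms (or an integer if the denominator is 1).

Computing P^3 by repeated multiplication:
P^1 =
  P: [1/4, 5/16, 7/16]
  Q: [1/4, 5/8, 1/8]
  R: [3/16, 5/16, 1/2]
P^2 =
  P: [57/256, 105/256, 47/128]
  Q: [31/128, 65/128, 1/4]
  R: [7/32, 105/256, 95/256]
P^3 =
  P: [465/2048, 1805/4096, 1361/4096]
  Q: [15/64, 965/2048, 603/2048]
  R: [929/4096, 1805/4096, 681/2048]

(P^3)[P -> Q] = 1805/4096

Answer: 1805/4096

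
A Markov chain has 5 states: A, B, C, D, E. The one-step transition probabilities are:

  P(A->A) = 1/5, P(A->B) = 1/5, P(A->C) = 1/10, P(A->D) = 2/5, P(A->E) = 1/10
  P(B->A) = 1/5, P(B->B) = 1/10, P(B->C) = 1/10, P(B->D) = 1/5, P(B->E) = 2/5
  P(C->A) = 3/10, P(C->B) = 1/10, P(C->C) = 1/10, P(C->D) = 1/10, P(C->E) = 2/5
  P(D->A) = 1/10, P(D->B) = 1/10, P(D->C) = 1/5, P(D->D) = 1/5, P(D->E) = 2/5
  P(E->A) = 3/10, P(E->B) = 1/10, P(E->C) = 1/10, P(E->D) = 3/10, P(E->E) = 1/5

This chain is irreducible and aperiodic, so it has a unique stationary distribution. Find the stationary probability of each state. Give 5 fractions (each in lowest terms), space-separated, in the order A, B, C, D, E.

The stationary distribution satisfies pi = pi * P, i.e.:
  pi_A = 1/5*pi_A + 1/5*pi_B + 3/10*pi_C + 1/10*pi_D + 3/10*pi_E
  pi_B = 1/5*pi_A + 1/10*pi_B + 1/10*pi_C + 1/10*pi_D + 1/10*pi_E
  pi_C = 1/10*pi_A + 1/10*pi_B + 1/10*pi_C + 1/5*pi_D + 1/10*pi_E
  pi_D = 2/5*pi_A + 1/5*pi_B + 1/10*pi_C + 1/5*pi_D + 3/10*pi_E
  pi_E = 1/10*pi_A + 2/5*pi_B + 2/5*pi_C + 2/5*pi_D + 1/5*pi_E
with normalization: pi_A + pi_B + pi_C + pi_D + pi_E = 1.

Using the first 4 balance equations plus normalization, the linear system A*pi = b is:
  [-4/5, 1/5, 3/10, 1/10, 3/10] . pi = 0
  [1/5, -9/10, 1/10, 1/10, 1/10] . pi = 0
  [1/10, 1/10, -9/10, 1/5, 1/10] . pi = 0
  [2/5, 1/5, 1/10, -4/5, 3/10] . pi = 0
  [1, 1, 1, 1, 1] . pi = 1

Solving yields:
  pi_A = 677/3153
  pi_B = 383/3153
  pi_C = 529/4204
  pi_D = 543/2102
  pi_E = 3527/12612

Verification (pi * P):
  677/3153*1/5 + 383/3153*1/5 + 529/4204*3/10 + 543/2102*1/10 + 3527/12612*3/10 = 677/3153 = pi_A  (ok)
  677/3153*1/5 + 383/3153*1/10 + 529/4204*1/10 + 543/2102*1/10 + 3527/12612*1/10 = 383/3153 = pi_B  (ok)
  677/3153*1/10 + 383/3153*1/10 + 529/4204*1/10 + 543/2102*1/5 + 3527/12612*1/10 = 529/4204 = pi_C  (ok)
  677/3153*2/5 + 383/3153*1/5 + 529/4204*1/10 + 543/2102*1/5 + 3527/12612*3/10 = 543/2102 = pi_D  (ok)
  677/3153*1/10 + 383/3153*2/5 + 529/4204*2/5 + 543/2102*2/5 + 3527/12612*1/5 = 3527/12612 = pi_E  (ok)

Answer: 677/3153 383/3153 529/4204 543/2102 3527/12612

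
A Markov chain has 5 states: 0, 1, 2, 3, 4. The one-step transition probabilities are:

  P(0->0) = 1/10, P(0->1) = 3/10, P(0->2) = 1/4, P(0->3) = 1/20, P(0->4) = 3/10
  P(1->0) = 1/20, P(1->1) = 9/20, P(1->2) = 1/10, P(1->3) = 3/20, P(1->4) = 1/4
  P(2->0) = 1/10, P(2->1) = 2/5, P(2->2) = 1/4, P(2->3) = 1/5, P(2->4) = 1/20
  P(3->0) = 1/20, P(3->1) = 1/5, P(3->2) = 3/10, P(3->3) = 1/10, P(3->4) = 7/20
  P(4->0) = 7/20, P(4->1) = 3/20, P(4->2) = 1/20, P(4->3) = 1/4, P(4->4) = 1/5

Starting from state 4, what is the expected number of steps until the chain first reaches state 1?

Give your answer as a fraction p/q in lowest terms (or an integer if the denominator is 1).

Let h_i = expected steps to first reach 1 from state i.
Boundary: h_1 = 0.
First-step equations for the other states:
  h_0 = 1 + 1/10*h_0 + 3/10*h_1 + 1/4*h_2 + 1/20*h_3 + 3/10*h_4
  h_2 = 1 + 1/10*h_0 + 2/5*h_1 + 1/4*h_2 + 1/5*h_3 + 1/20*h_4
  h_3 = 1 + 1/20*h_0 + 1/5*h_1 + 3/10*h_2 + 1/10*h_3 + 7/20*h_4
  h_4 = 1 + 7/20*h_0 + 3/20*h_1 + 1/20*h_2 + 1/4*h_3 + 1/5*h_4

Substituting h_1 = 0 and rearranging gives the linear system (I - Q) h = 1:
  [9/10, -1/4, -1/20, -3/10] . (h_0, h_2, h_3, h_4) = 1
  [-1/10, 3/4, -1/5, -1/20] . (h_0, h_2, h_3, h_4) = 1
  [-1/20, -3/10, 9/10, -7/20] . (h_0, h_2, h_3, h_4) = 1
  [-7/20, -1/20, -1/4, 4/5] . (h_0, h_2, h_3, h_4) = 1

Solving yields:
  h_0 = 6840/1867
  h_2 = 5960/1867
  h_3 = 174300/42941
  h_4 = 185540/42941

Starting state is 4, so the expected hitting time is h_4 = 185540/42941.

Answer: 185540/42941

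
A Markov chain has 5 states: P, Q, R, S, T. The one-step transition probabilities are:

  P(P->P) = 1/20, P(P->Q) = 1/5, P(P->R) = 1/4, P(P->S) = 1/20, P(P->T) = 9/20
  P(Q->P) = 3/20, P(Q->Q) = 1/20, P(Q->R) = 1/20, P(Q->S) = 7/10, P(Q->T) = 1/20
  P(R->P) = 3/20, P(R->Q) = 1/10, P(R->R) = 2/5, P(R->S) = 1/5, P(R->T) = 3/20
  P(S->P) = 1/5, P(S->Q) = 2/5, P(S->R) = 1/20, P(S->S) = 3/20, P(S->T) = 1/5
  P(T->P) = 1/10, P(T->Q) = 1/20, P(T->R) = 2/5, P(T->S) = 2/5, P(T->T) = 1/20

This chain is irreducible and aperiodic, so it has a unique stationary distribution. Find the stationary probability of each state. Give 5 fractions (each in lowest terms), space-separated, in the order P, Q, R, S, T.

The stationary distribution satisfies pi = pi * P, i.e.:
  pi_P = 1/20*pi_P + 3/20*pi_Q + 3/20*pi_R + 1/5*pi_S + 1/10*pi_T
  pi_Q = 1/5*pi_P + 1/20*pi_Q + 1/10*pi_R + 2/5*pi_S + 1/20*pi_T
  pi_R = 1/4*pi_P + 1/20*pi_Q + 2/5*pi_R + 1/20*pi_S + 2/5*pi_T
  pi_S = 1/20*pi_P + 7/10*pi_Q + 1/5*pi_R + 3/20*pi_S + 2/5*pi_T
  pi_T = 9/20*pi_P + 1/20*pi_Q + 3/20*pi_R + 1/5*pi_S + 1/20*pi_T
with normalization: pi_P + pi_Q + pi_R + pi_S + pi_T = 1.

Using the first 4 balance equations plus normalization, the linear system A*pi = b is:
  [-19/20, 3/20, 3/20, 1/5, 1/10] . pi = 0
  [1/5, -19/20, 1/10, 2/5, 1/20] . pi = 0
  [1/4, 1/20, -3/5, 1/20, 2/5] . pi = 0
  [1/20, 7/10, 1/5, -17/20, 2/5] . pi = 0
  [1, 1, 1, 1, 1] . pi = 1

Solving yields:
  pi_P = 26313/185615
  pi_Q = 34062/185615
  pi_R = 39519/185615
  pi_S = 53881/185615
  pi_T = 6368/37123

Verification (pi * P):
  26313/185615*1/20 + 34062/185615*3/20 + 39519/185615*3/20 + 53881/185615*1/5 + 6368/37123*1/10 = 26313/185615 = pi_P  (ok)
  26313/185615*1/5 + 34062/185615*1/20 + 39519/185615*1/10 + 53881/185615*2/5 + 6368/37123*1/20 = 34062/185615 = pi_Q  (ok)
  26313/185615*1/4 + 34062/185615*1/20 + 39519/185615*2/5 + 53881/185615*1/20 + 6368/37123*2/5 = 39519/185615 = pi_R  (ok)
  26313/185615*1/20 + 34062/185615*7/10 + 39519/185615*1/5 + 53881/185615*3/20 + 6368/37123*2/5 = 53881/185615 = pi_S  (ok)
  26313/185615*9/20 + 34062/185615*1/20 + 39519/185615*3/20 + 53881/185615*1/5 + 6368/37123*1/20 = 6368/37123 = pi_T  (ok)

Answer: 26313/185615 34062/185615 39519/185615 53881/185615 6368/37123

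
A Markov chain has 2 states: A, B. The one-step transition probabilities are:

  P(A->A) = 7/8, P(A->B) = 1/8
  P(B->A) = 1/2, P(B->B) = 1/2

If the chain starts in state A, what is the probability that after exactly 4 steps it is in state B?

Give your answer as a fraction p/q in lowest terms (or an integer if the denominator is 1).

Computing P^4 by repeated multiplication:
P^1 =
  A: [7/8, 1/8]
  B: [1/2, 1/2]
P^2 =
  A: [53/64, 11/64]
  B: [11/16, 5/16]
P^3 =
  A: [415/512, 97/512]
  B: [97/128, 31/128]
P^4 =
  A: [3293/4096, 803/4096]
  B: [803/1024, 221/1024]

(P^4)[A -> B] = 803/4096

Answer: 803/4096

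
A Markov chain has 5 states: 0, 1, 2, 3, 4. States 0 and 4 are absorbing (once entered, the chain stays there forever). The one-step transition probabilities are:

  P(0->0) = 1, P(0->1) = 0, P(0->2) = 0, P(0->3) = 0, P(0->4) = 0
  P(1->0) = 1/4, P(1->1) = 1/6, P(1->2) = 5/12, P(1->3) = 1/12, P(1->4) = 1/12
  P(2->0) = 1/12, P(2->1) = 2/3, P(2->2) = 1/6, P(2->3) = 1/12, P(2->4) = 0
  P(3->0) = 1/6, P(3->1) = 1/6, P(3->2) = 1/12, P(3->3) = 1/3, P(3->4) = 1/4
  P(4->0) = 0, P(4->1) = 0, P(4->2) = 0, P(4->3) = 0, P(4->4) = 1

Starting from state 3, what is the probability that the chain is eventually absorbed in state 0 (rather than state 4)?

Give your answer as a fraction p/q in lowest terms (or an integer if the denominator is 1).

Answer: 14/27

Derivation:
Let a_i = P(absorbed in 0 | start in state i).
Boundary conditions: a_0 = 1, a_4 = 0.
For each transient state i, a_i = sum_j P(i->j) * a_j:
  a_1 = 1/4*a_0 + 1/6*a_1 + 5/12*a_2 + 1/12*a_3 + 1/12*a_4
  a_2 = 1/12*a_0 + 2/3*a_1 + 1/6*a_2 + 1/12*a_3 + 0*a_4
  a_3 = 1/6*a_0 + 1/6*a_1 + 1/12*a_2 + 1/3*a_3 + 1/4*a_4

Substituting a_0 = 1 and a_4 = 0, rearrange to (I - Q) a = r where r[i] = P(i -> 0):
  [5/6, -5/12, -1/12] . (a_1, a_2, a_3) = 1/4
  [-2/3, 5/6, -1/12] . (a_1, a_2, a_3) = 1/12
  [-1/6, -1/12, 2/3] . (a_1, a_2, a_3) = 1/6

Solving yields:
  a_1 = 77/108
  a_2 = 13/18
  a_3 = 14/27

Starting state is 3, so the absorption probability is a_3 = 14/27.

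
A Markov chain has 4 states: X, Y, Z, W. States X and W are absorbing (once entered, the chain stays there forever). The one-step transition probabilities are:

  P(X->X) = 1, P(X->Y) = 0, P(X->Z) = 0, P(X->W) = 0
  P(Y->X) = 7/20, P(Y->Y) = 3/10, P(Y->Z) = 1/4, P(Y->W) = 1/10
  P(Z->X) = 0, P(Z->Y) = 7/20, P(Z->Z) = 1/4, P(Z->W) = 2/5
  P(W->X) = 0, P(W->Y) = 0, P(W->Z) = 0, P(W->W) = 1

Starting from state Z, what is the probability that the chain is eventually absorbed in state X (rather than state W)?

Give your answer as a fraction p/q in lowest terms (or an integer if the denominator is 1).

Let a_i = P(absorbed in X | start in state i).
Boundary conditions: a_X = 1, a_W = 0.
For each transient state i, a_i = sum_j P(i->j) * a_j:
  a_Y = 7/20*a_X + 3/10*a_Y + 1/4*a_Z + 1/10*a_W
  a_Z = 0*a_X + 7/20*a_Y + 1/4*a_Z + 2/5*a_W

Substituting a_X = 1 and a_W = 0, rearrange to (I - Q) a = r where r[i] = P(i -> X):
  [7/10, -1/4] . (a_Y, a_Z) = 7/20
  [-7/20, 3/4] . (a_Y, a_Z) = 0

Solving yields:
  a_Y = 3/5
  a_Z = 7/25

Starting state is Z, so the absorption probability is a_Z = 7/25.

Answer: 7/25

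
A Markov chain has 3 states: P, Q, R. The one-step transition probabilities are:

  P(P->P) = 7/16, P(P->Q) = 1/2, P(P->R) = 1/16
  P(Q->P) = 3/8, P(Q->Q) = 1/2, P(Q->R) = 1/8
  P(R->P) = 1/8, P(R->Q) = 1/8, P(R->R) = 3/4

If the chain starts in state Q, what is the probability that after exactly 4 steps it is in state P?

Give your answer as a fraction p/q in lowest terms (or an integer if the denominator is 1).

Answer: 11255/32768

Derivation:
Computing P^4 by repeated multiplication:
P^1 =
  P: [7/16, 1/2, 1/16]
  Q: [3/8, 1/2, 1/8]
  R: [1/8, 1/8, 3/4]
P^2 =
  P: [99/256, 61/128, 35/256]
  Q: [47/128, 29/64, 23/128]
  R: [25/128, 7/32, 75/128]
P^3 =
  P: [1495/4096, 919/2048, 763/4096]
  Q: [723/2048, 443/1024, 439/2048]
  R: [493/2048, 287/1024, 981/2048]
P^4 =
  P: [23019/65536, 14095/32768, 14327/65536]
  Q: [11255/32768, 6875/16384, 7763/32768]
  R: [8857/32768, 5249/16384, 13413/32768]

(P^4)[Q -> P] = 11255/32768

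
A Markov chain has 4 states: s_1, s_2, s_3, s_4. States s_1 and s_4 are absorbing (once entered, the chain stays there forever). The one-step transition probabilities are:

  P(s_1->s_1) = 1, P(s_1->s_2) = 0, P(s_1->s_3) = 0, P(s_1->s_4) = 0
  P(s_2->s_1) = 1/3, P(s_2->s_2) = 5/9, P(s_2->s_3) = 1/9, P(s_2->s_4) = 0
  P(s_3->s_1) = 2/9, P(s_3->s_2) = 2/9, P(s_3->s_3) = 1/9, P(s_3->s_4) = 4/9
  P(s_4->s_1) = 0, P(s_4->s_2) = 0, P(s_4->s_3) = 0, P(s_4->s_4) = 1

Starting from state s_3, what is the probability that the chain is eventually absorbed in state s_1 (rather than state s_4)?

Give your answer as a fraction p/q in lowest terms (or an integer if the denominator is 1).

Let a_i = P(absorbed in s_1 | start in state i).
Boundary conditions: a_s_1 = 1, a_s_4 = 0.
For each transient state i, a_i = sum_j P(i->j) * a_j:
  a_s_2 = 1/3*a_s_1 + 5/9*a_s_2 + 1/9*a_s_3 + 0*a_s_4
  a_s_3 = 2/9*a_s_1 + 2/9*a_s_2 + 1/9*a_s_3 + 4/9*a_s_4

Substituting a_s_1 = 1 and a_s_4 = 0, rearrange to (I - Q) a = r where r[i] = P(i -> s_1):
  [4/9, -1/9] . (a_s_2, a_s_3) = 1/3
  [-2/9, 8/9] . (a_s_2, a_s_3) = 2/9

Solving yields:
  a_s_2 = 13/15
  a_s_3 = 7/15

Starting state is s_3, so the absorption probability is a_s_3 = 7/15.

Answer: 7/15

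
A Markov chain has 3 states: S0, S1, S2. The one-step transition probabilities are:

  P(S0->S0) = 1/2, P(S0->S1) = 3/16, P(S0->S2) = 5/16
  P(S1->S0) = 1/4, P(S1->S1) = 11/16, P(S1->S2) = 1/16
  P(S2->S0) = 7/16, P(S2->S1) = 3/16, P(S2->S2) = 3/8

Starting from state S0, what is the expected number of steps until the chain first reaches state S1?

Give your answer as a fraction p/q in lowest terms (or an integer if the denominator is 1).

Let h_i = expected steps to first reach S1 from state i.
Boundary: h_S1 = 0.
First-step equations for the other states:
  h_S0 = 1 + 1/2*h_S0 + 3/16*h_S1 + 5/16*h_S2
  h_S2 = 1 + 7/16*h_S0 + 3/16*h_S1 + 3/8*h_S2

Substituting h_S1 = 0 and rearranging gives the linear system (I - Q) h = 1:
  [1/2, -5/16] . (h_S0, h_S2) = 1
  [-7/16, 5/8] . (h_S0, h_S2) = 1

Solving yields:
  h_S0 = 16/3
  h_S2 = 16/3

Starting state is S0, so the expected hitting time is h_S0 = 16/3.

Answer: 16/3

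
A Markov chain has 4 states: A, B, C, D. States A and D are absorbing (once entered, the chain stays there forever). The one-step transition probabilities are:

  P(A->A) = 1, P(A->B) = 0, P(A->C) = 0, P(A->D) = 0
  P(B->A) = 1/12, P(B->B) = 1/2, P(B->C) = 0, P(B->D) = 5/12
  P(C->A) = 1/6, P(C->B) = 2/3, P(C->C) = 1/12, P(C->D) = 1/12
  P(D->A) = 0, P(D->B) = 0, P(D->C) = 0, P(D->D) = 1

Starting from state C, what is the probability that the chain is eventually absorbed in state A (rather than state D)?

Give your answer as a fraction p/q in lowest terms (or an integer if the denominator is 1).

Let a_i = P(absorbed in A | start in state i).
Boundary conditions: a_A = 1, a_D = 0.
For each transient state i, a_i = sum_j P(i->j) * a_j:
  a_B = 1/12*a_A + 1/2*a_B + 0*a_C + 5/12*a_D
  a_C = 1/6*a_A + 2/3*a_B + 1/12*a_C + 1/12*a_D

Substituting a_A = 1 and a_D = 0, rearrange to (I - Q) a = r where r[i] = P(i -> A):
  [1/2, 0] . (a_B, a_C) = 1/12
  [-2/3, 11/12] . (a_B, a_C) = 1/6

Solving yields:
  a_B = 1/6
  a_C = 10/33

Starting state is C, so the absorption probability is a_C = 10/33.

Answer: 10/33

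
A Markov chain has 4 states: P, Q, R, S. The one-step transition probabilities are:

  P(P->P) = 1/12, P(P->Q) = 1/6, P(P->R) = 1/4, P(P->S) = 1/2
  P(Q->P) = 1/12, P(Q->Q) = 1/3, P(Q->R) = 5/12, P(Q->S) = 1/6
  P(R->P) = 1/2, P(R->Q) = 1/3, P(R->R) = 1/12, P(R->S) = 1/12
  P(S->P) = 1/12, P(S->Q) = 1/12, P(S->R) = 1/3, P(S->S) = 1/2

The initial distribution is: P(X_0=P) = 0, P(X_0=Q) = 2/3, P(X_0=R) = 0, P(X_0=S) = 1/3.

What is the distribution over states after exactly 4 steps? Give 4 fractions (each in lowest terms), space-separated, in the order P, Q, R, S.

Propagating the distribution step by step (d_{t+1} = d_t * P):
d_0 = (P=0, Q=2/3, R=0, S=1/3)
  d_1[P] = 0*1/12 + 2/3*1/12 + 0*1/2 + 1/3*1/12 = 1/12
  d_1[Q] = 0*1/6 + 2/3*1/3 + 0*1/3 + 1/3*1/12 = 1/4
  d_1[R] = 0*1/4 + 2/3*5/12 + 0*1/12 + 1/3*1/3 = 7/18
  d_1[S] = 0*1/2 + 2/3*1/6 + 0*1/12 + 1/3*1/2 = 5/18
d_1 = (P=1/12, Q=1/4, R=7/18, S=5/18)
  d_2[P] = 1/12*1/12 + 1/4*1/12 + 7/18*1/2 + 5/18*1/12 = 53/216
  d_2[Q] = 1/12*1/6 + 1/4*1/3 + 7/18*1/3 + 5/18*1/12 = 1/4
  d_2[R] = 1/12*1/4 + 1/4*5/12 + 7/18*1/12 + 5/18*1/3 = 1/4
  d_2[S] = 1/12*1/2 + 1/4*1/6 + 7/18*1/12 + 5/18*1/2 = 55/216
d_2 = (P=53/216, Q=1/4, R=1/4, S=55/216)
  d_3[P] = 53/216*1/12 + 1/4*1/12 + 1/4*1/2 + 55/216*1/12 = 3/16
  d_3[Q] = 53/216*1/6 + 1/4*1/3 + 1/4*1/3 + 55/216*1/12 = 593/2592
  d_3[R] = 53/216*1/4 + 1/4*5/12 + 1/4*1/12 + 55/216*1/3 = 703/2592
  d_3[S] = 53/216*1/2 + 1/4*1/6 + 1/4*1/12 + 55/216*1/2 = 5/16
d_3 = (P=3/16, Q=593/2592, R=703/2592, S=5/16)
  d_4[P] = 3/16*1/12 + 593/2592*1/12 + 703/2592*1/2 + 5/16*1/12 = 6107/31104
  d_4[Q] = 3/16*1/6 + 593/2592*1/3 + 703/2592*1/3 + 5/16*1/12 = 43/192
  d_4[R] = 3/16*1/4 + 593/2592*5/12 + 703/2592*1/12 + 5/16*1/3 = 4183/15552
  d_4[S] = 3/16*1/2 + 593/2592*1/6 + 703/2592*1/12 + 5/16*1/2 = 9665/31104
d_4 = (P=6107/31104, Q=43/192, R=4183/15552, S=9665/31104)

Answer: 6107/31104 43/192 4183/15552 9665/31104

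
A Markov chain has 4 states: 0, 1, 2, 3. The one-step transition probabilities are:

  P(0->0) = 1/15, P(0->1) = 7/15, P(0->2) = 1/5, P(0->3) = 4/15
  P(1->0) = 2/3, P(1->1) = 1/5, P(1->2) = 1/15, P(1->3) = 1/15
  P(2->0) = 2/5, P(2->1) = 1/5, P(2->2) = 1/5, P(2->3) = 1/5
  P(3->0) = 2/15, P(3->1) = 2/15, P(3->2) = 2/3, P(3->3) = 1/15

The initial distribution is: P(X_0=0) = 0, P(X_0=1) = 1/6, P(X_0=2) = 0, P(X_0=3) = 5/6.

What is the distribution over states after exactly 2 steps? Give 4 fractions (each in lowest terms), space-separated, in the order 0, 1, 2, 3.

Propagating the distribution step by step (d_{t+1} = d_t * P):
d_0 = (0=0, 1=1/6, 2=0, 3=5/6)
  d_1[0] = 0*1/15 + 1/6*2/3 + 0*2/5 + 5/6*2/15 = 2/9
  d_1[1] = 0*7/15 + 1/6*1/5 + 0*1/5 + 5/6*2/15 = 13/90
  d_1[2] = 0*1/5 + 1/6*1/15 + 0*1/5 + 5/6*2/3 = 17/30
  d_1[3] = 0*4/15 + 1/6*1/15 + 0*1/5 + 5/6*1/15 = 1/15
d_1 = (0=2/9, 1=13/90, 2=17/30, 3=1/15)
  d_2[0] = 2/9*1/15 + 13/90*2/3 + 17/30*2/5 + 1/15*2/15 = 26/75
  d_2[1] = 2/9*7/15 + 13/90*1/5 + 17/30*1/5 + 1/15*2/15 = 172/675
  d_2[2] = 2/9*1/5 + 13/90*1/15 + 17/30*1/5 + 1/15*2/3 = 143/675
  d_2[3] = 2/9*4/15 + 13/90*1/15 + 17/30*1/5 + 1/15*1/15 = 14/75
d_2 = (0=26/75, 1=172/675, 2=143/675, 3=14/75)

Answer: 26/75 172/675 143/675 14/75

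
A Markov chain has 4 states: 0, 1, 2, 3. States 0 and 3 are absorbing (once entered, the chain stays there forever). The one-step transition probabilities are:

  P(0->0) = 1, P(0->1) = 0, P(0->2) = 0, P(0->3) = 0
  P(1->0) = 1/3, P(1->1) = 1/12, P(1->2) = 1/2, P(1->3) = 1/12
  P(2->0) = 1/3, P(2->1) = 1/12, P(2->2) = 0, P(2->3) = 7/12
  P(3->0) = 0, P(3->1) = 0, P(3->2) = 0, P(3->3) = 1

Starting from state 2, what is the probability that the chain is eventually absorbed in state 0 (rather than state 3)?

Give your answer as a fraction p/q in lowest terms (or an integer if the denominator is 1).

Answer: 8/21

Derivation:
Let a_i = P(absorbed in 0 | start in state i).
Boundary conditions: a_0 = 1, a_3 = 0.
For each transient state i, a_i = sum_j P(i->j) * a_j:
  a_1 = 1/3*a_0 + 1/12*a_1 + 1/2*a_2 + 1/12*a_3
  a_2 = 1/3*a_0 + 1/12*a_1 + 0*a_2 + 7/12*a_3

Substituting a_0 = 1 and a_3 = 0, rearrange to (I - Q) a = r where r[i] = P(i -> 0):
  [11/12, -1/2] . (a_1, a_2) = 1/3
  [-1/12, 1] . (a_1, a_2) = 1/3

Solving yields:
  a_1 = 4/7
  a_2 = 8/21

Starting state is 2, so the absorption probability is a_2 = 8/21.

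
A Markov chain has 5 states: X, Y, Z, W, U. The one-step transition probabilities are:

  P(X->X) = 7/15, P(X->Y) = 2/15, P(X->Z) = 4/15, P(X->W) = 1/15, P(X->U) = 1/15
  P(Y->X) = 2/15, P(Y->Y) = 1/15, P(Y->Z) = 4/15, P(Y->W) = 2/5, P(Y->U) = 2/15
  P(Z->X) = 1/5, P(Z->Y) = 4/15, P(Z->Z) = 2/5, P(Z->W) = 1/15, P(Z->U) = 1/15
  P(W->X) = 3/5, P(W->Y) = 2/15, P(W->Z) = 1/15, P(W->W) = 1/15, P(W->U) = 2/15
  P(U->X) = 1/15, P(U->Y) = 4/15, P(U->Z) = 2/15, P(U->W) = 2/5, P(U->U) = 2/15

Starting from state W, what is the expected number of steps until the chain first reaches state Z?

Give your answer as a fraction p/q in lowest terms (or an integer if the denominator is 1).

Answer: 29535/5491

Derivation:
Let h_i = expected steps to first reach Z from state i.
Boundary: h_Z = 0.
First-step equations for the other states:
  h_X = 1 + 7/15*h_X + 2/15*h_Y + 4/15*h_Z + 1/15*h_W + 1/15*h_U
  h_Y = 1 + 2/15*h_X + 1/15*h_Y + 4/15*h_Z + 2/5*h_W + 2/15*h_U
  h_W = 1 + 3/5*h_X + 2/15*h_Y + 1/15*h_Z + 1/15*h_W + 2/15*h_U
  h_U = 1 + 1/15*h_X + 4/15*h_Y + 2/15*h_Z + 2/5*h_W + 2/15*h_U

Substituting h_Z = 0 and rearranging gives the linear system (I - Q) h = 1:
  [8/15, -2/15, -1/15, -1/15] . (h_X, h_Y, h_W, h_U) = 1
  [-2/15, 14/15, -2/5, -2/15] . (h_X, h_Y, h_W, h_U) = 1
  [-3/5, -2/15, 14/15, -2/15] . (h_X, h_Y, h_W, h_U) = 1
  [-1/15, -4/15, -2/5, 13/15] . (h_X, h_Y, h_W, h_U) = 1

Solving yields:
  h_X = 24300/5491
  h_Y = 52575/10982
  h_W = 29535/5491
  h_U = 1575/289

Starting state is W, so the expected hitting time is h_W = 29535/5491.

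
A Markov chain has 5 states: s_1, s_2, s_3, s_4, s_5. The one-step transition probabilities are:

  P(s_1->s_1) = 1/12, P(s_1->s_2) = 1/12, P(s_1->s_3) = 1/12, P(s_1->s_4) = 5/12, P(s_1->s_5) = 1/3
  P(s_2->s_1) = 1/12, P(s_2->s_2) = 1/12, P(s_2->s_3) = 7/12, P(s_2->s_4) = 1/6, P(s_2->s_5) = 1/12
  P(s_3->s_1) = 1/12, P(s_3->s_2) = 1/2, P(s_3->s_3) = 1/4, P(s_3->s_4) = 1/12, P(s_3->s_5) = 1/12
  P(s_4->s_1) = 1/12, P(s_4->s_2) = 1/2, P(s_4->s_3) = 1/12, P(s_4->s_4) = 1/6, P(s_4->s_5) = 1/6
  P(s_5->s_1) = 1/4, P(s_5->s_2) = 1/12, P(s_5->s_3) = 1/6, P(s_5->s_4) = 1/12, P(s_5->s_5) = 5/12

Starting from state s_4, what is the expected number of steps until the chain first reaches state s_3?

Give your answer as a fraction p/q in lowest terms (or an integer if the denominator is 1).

Answer: 6792/1549

Derivation:
Let h_i = expected steps to first reach s_3 from state i.
Boundary: h_s_3 = 0.
First-step equations for the other states:
  h_s_1 = 1 + 1/12*h_s_1 + 1/12*h_s_2 + 1/12*h_s_3 + 5/12*h_s_4 + 1/3*h_s_5
  h_s_2 = 1 + 1/12*h_s_1 + 1/12*h_s_2 + 7/12*h_s_3 + 1/6*h_s_4 + 1/12*h_s_5
  h_s_4 = 1 + 1/12*h_s_1 + 1/2*h_s_2 + 1/12*h_s_3 + 1/6*h_s_4 + 1/6*h_s_5
  h_s_5 = 1 + 1/4*h_s_1 + 1/12*h_s_2 + 1/6*h_s_3 + 1/12*h_s_4 + 5/12*h_s_5

Substituting h_s_3 = 0 and rearranging gives the linear system (I - Q) h = 1:
  [11/12, -1/12, -5/12, -1/3] . (h_s_1, h_s_2, h_s_4, h_s_5) = 1
  [-1/12, 11/12, -1/6, -1/12] . (h_s_1, h_s_2, h_s_4, h_s_5) = 1
  [-1/12, -1/2, 5/6, -1/6] . (h_s_1, h_s_2, h_s_4, h_s_5) = 1
  [-1/4, -1/12, -1/12, 7/12] . (h_s_1, h_s_2, h_s_4, h_s_5) = 1

Solving yields:
  h_s_1 = 7956/1549
  h_s_2 = 4344/1549
  h_s_4 = 6792/1549
  h_s_5 = 7656/1549

Starting state is s_4, so the expected hitting time is h_s_4 = 6792/1549.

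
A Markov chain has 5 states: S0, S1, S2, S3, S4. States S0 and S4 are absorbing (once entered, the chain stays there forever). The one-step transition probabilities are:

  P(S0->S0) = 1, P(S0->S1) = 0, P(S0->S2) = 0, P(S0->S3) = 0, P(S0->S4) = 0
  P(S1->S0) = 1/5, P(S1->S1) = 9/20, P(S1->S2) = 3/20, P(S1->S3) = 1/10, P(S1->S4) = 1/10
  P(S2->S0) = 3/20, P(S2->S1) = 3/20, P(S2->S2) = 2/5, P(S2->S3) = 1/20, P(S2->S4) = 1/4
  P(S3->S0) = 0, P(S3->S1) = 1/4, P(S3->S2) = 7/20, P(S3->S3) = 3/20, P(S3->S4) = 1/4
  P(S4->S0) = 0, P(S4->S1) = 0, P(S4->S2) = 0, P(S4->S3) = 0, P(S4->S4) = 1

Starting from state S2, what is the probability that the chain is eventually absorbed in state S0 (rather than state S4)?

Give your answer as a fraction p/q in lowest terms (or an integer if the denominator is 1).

Answer: 755/1837

Derivation:
Let a_i = P(absorbed in S0 | start in state i).
Boundary conditions: a_S0 = 1, a_S4 = 0.
For each transient state i, a_i = sum_j P(i->j) * a_j:
  a_S1 = 1/5*a_S0 + 9/20*a_S1 + 3/20*a_S2 + 1/10*a_S3 + 1/10*a_S4
  a_S2 = 3/20*a_S0 + 3/20*a_S1 + 2/5*a_S2 + 1/20*a_S3 + 1/4*a_S4
  a_S3 = 0*a_S0 + 1/4*a_S1 + 7/20*a_S2 + 3/20*a_S3 + 1/4*a_S4

Substituting a_S0 = 1 and a_S4 = 0, rearrange to (I - Q) a = r where r[i] = P(i -> S0):
  [11/20, -3/20, -1/10] . (a_S1, a_S2, a_S3) = 1/5
  [-3/20, 3/5, -1/20] . (a_S1, a_S2, a_S3) = 3/20
  [-1/4, -7/20, 17/20] . (a_S1, a_S2, a_S3) = 0

Solving yields:
  a_S1 = 983/1837
  a_S2 = 755/1837
  a_S3 = 600/1837

Starting state is S2, so the absorption probability is a_S2 = 755/1837.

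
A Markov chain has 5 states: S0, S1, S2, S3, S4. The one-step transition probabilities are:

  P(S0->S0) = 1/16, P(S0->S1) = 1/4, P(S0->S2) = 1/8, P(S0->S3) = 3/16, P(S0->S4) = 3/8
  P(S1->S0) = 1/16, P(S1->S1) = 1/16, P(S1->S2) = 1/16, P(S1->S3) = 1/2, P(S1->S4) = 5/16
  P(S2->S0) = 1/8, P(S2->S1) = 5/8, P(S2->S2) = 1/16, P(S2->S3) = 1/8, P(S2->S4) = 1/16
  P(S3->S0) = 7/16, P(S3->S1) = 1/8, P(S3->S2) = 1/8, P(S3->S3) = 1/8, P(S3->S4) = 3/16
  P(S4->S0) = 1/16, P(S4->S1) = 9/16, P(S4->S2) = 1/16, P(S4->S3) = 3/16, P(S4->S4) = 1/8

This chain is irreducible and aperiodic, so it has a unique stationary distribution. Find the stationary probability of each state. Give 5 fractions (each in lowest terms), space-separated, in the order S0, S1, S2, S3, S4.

Answer: 18785/115808 31457/115808 465/5264 29087/115808 26249/115808

Derivation:
The stationary distribution satisfies pi = pi * P, i.e.:
  pi_S0 = 1/16*pi_S0 + 1/16*pi_S1 + 1/8*pi_S2 + 7/16*pi_S3 + 1/16*pi_S4
  pi_S1 = 1/4*pi_S0 + 1/16*pi_S1 + 5/8*pi_S2 + 1/8*pi_S3 + 9/16*pi_S4
  pi_S2 = 1/8*pi_S0 + 1/16*pi_S1 + 1/16*pi_S2 + 1/8*pi_S3 + 1/16*pi_S4
  pi_S3 = 3/16*pi_S0 + 1/2*pi_S1 + 1/8*pi_S2 + 1/8*pi_S3 + 3/16*pi_S4
  pi_S4 = 3/8*pi_S0 + 5/16*pi_S1 + 1/16*pi_S2 + 3/16*pi_S3 + 1/8*pi_S4
with normalization: pi_S0 + pi_S1 + pi_S2 + pi_S3 + pi_S4 = 1.

Using the first 4 balance equations plus normalization, the linear system A*pi = b is:
  [-15/16, 1/16, 1/8, 7/16, 1/16] . pi = 0
  [1/4, -15/16, 5/8, 1/8, 9/16] . pi = 0
  [1/8, 1/16, -15/16, 1/8, 1/16] . pi = 0
  [3/16, 1/2, 1/8, -7/8, 3/16] . pi = 0
  [1, 1, 1, 1, 1] . pi = 1

Solving yields:
  pi_S0 = 18785/115808
  pi_S1 = 31457/115808
  pi_S2 = 465/5264
  pi_S3 = 29087/115808
  pi_S4 = 26249/115808

Verification (pi * P):
  18785/115808*1/16 + 31457/115808*1/16 + 465/5264*1/8 + 29087/115808*7/16 + 26249/115808*1/16 = 18785/115808 = pi_S0  (ok)
  18785/115808*1/4 + 31457/115808*1/16 + 465/5264*5/8 + 29087/115808*1/8 + 26249/115808*9/16 = 31457/115808 = pi_S1  (ok)
  18785/115808*1/8 + 31457/115808*1/16 + 465/5264*1/16 + 29087/115808*1/8 + 26249/115808*1/16 = 465/5264 = pi_S2  (ok)
  18785/115808*3/16 + 31457/115808*1/2 + 465/5264*1/8 + 29087/115808*1/8 + 26249/115808*3/16 = 29087/115808 = pi_S3  (ok)
  18785/115808*3/8 + 31457/115808*5/16 + 465/5264*1/16 + 29087/115808*3/16 + 26249/115808*1/8 = 26249/115808 = pi_S4  (ok)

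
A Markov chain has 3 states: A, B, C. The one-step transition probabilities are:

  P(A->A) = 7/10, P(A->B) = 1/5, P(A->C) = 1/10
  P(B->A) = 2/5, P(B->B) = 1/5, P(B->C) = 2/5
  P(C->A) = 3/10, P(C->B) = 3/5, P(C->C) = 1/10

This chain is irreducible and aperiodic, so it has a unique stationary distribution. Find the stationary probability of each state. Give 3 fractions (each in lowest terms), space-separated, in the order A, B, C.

The stationary distribution satisfies pi = pi * P, i.e.:
  pi_A = 7/10*pi_A + 2/5*pi_B + 3/10*pi_C
  pi_B = 1/5*pi_A + 1/5*pi_B + 3/5*pi_C
  pi_C = 1/10*pi_A + 2/5*pi_B + 1/10*pi_C
with normalization: pi_A + pi_B + pi_C = 1.

Using the first 2 balance equations plus normalization, the linear system A*pi = b is:
  [-3/10, 2/5, 3/10] . pi = 0
  [1/5, -4/5, 3/5] . pi = 0
  [1, 1, 1] . pi = 1

Solving yields:
  pi_A = 6/11
  pi_B = 3/11
  pi_C = 2/11

Verification (pi * P):
  6/11*7/10 + 3/11*2/5 + 2/11*3/10 = 6/11 = pi_A  (ok)
  6/11*1/5 + 3/11*1/5 + 2/11*3/5 = 3/11 = pi_B  (ok)
  6/11*1/10 + 3/11*2/5 + 2/11*1/10 = 2/11 = pi_C  (ok)

Answer: 6/11 3/11 2/11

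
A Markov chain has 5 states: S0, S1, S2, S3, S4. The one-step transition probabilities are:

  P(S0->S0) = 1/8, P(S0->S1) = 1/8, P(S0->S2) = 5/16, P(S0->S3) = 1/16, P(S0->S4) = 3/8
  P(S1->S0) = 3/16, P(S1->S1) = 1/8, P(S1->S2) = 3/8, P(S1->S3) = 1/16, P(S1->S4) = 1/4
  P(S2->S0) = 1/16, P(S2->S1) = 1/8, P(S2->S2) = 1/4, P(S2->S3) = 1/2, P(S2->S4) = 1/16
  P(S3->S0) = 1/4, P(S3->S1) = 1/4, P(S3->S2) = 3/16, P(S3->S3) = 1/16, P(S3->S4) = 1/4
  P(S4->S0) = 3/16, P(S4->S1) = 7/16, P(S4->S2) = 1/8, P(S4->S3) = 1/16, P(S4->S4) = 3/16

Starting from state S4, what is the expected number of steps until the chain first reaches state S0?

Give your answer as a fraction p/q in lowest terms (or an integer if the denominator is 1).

Answer: 79376/13429

Derivation:
Let h_i = expected steps to first reach S0 from state i.
Boundary: h_S0 = 0.
First-step equations for the other states:
  h_S1 = 1 + 3/16*h_S0 + 1/8*h_S1 + 3/8*h_S2 + 1/16*h_S3 + 1/4*h_S4
  h_S2 = 1 + 1/16*h_S0 + 1/8*h_S1 + 1/4*h_S2 + 1/2*h_S3 + 1/16*h_S4
  h_S3 = 1 + 1/4*h_S0 + 1/4*h_S1 + 3/16*h_S2 + 1/16*h_S3 + 1/4*h_S4
  h_S4 = 1 + 3/16*h_S0 + 7/16*h_S1 + 1/8*h_S2 + 1/16*h_S3 + 3/16*h_S4

Substituting h_S0 = 0 and rearranging gives the linear system (I - Q) h = 1:
  [7/8, -3/8, -1/16, -1/4] . (h_S1, h_S2, h_S3, h_S4) = 1
  [-1/8, 3/4, -1/2, -1/16] . (h_S1, h_S2, h_S3, h_S4) = 1
  [-1/4, -3/16, 15/16, -1/4] . (h_S1, h_S2, h_S3, h_S4) = 1
  [-7/16, -1/8, -1/16, 13/16] . (h_S1, h_S2, h_S3, h_S4) = 1

Solving yields:
  h_S1 = 80976/13429
  h_S2 = 6752/1033
  h_S3 = 74640/13429
  h_S4 = 79376/13429

Starting state is S4, so the expected hitting time is h_S4 = 79376/13429.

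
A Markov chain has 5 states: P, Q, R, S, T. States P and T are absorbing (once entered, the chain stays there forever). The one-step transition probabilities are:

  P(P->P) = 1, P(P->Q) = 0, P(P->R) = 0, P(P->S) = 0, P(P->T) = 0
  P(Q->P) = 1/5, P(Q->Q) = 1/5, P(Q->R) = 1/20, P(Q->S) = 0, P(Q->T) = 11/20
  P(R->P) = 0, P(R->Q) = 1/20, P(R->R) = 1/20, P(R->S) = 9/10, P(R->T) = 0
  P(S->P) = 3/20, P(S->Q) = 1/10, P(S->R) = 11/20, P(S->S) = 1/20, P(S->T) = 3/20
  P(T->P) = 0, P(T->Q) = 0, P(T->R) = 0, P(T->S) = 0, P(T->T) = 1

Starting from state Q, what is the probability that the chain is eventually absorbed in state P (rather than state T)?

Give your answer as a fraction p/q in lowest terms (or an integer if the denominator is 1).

Answer: 706/2553

Derivation:
Let a_i = P(absorbed in P | start in state i).
Boundary conditions: a_P = 1, a_T = 0.
For each transient state i, a_i = sum_j P(i->j) * a_j:
  a_Q = 1/5*a_P + 1/5*a_Q + 1/20*a_R + 0*a_S + 11/20*a_T
  a_R = 0*a_P + 1/20*a_Q + 1/20*a_R + 9/10*a_S + 0*a_T
  a_S = 3/20*a_P + 1/10*a_Q + 11/20*a_R + 1/20*a_S + 3/20*a_T

Substituting a_P = 1 and a_T = 0, rearrange to (I - Q) a = r where r[i] = P(i -> P):
  [4/5, -1/20, 0] . (a_Q, a_R, a_S) = 1/5
  [-1/20, 19/20, -9/10] . (a_Q, a_R, a_S) = 0
  [-1/10, -11/20, 19/20] . (a_Q, a_R, a_S) = 3/20

Solving yields:
  a_Q = 706/2553
  a_R = 1084/2553
  a_S = 1105/2553

Starting state is Q, so the absorption probability is a_Q = 706/2553.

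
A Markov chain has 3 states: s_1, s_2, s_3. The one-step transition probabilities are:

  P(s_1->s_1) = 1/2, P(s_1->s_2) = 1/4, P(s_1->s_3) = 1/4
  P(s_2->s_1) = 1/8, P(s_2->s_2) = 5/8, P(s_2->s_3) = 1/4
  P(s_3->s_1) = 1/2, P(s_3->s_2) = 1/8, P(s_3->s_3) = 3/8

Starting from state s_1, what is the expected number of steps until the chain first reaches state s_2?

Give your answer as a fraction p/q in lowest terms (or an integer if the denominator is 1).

Answer: 14/3

Derivation:
Let h_i = expected steps to first reach s_2 from state i.
Boundary: h_s_2 = 0.
First-step equations for the other states:
  h_s_1 = 1 + 1/2*h_s_1 + 1/4*h_s_2 + 1/4*h_s_3
  h_s_3 = 1 + 1/2*h_s_1 + 1/8*h_s_2 + 3/8*h_s_3

Substituting h_s_2 = 0 and rearranging gives the linear system (I - Q) h = 1:
  [1/2, -1/4] . (h_s_1, h_s_3) = 1
  [-1/2, 5/8] . (h_s_1, h_s_3) = 1

Solving yields:
  h_s_1 = 14/3
  h_s_3 = 16/3

Starting state is s_1, so the expected hitting time is h_s_1 = 14/3.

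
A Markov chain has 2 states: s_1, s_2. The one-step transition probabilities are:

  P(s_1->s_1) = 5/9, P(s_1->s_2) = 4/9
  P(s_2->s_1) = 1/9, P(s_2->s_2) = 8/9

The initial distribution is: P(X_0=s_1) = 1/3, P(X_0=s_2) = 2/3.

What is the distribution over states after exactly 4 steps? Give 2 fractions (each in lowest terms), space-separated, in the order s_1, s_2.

Propagating the distribution step by step (d_{t+1} = d_t * P):
d_0 = (s_1=1/3, s_2=2/3)
  d_1[s_1] = 1/3*5/9 + 2/3*1/9 = 7/27
  d_1[s_2] = 1/3*4/9 + 2/3*8/9 = 20/27
d_1 = (s_1=7/27, s_2=20/27)
  d_2[s_1] = 7/27*5/9 + 20/27*1/9 = 55/243
  d_2[s_2] = 7/27*4/9 + 20/27*8/9 = 188/243
d_2 = (s_1=55/243, s_2=188/243)
  d_3[s_1] = 55/243*5/9 + 188/243*1/9 = 463/2187
  d_3[s_2] = 55/243*4/9 + 188/243*8/9 = 1724/2187
d_3 = (s_1=463/2187, s_2=1724/2187)
  d_4[s_1] = 463/2187*5/9 + 1724/2187*1/9 = 4039/19683
  d_4[s_2] = 463/2187*4/9 + 1724/2187*8/9 = 15644/19683
d_4 = (s_1=4039/19683, s_2=15644/19683)

Answer: 4039/19683 15644/19683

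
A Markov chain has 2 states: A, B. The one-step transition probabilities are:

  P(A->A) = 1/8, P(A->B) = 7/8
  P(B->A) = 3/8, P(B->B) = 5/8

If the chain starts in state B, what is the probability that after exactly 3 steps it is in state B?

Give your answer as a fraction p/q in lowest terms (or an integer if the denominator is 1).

Answer: 89/128

Derivation:
Computing P^3 by repeated multiplication:
P^1 =
  A: [1/8, 7/8]
  B: [3/8, 5/8]
P^2 =
  A: [11/32, 21/32]
  B: [9/32, 23/32]
P^3 =
  A: [37/128, 91/128]
  B: [39/128, 89/128]

(P^3)[B -> B] = 89/128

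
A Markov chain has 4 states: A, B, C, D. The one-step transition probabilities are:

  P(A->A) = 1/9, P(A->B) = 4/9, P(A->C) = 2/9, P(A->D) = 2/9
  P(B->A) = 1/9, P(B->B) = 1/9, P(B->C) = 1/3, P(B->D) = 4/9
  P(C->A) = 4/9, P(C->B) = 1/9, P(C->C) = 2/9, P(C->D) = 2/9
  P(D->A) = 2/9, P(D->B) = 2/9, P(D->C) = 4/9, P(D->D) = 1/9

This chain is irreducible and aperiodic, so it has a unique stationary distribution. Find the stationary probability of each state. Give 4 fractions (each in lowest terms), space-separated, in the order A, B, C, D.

The stationary distribution satisfies pi = pi * P, i.e.:
  pi_A = 1/9*pi_A + 1/9*pi_B + 4/9*pi_C + 2/9*pi_D
  pi_B = 4/9*pi_A + 1/9*pi_B + 1/9*pi_C + 2/9*pi_D
  pi_C = 2/9*pi_A + 1/3*pi_B + 2/9*pi_C + 4/9*pi_D
  pi_D = 2/9*pi_A + 4/9*pi_B + 2/9*pi_C + 1/9*pi_D
with normalization: pi_A + pi_B + pi_C + pi_D = 1.

Using the first 3 balance equations plus normalization, the linear system A*pi = b is:
  [-8/9, 1/9, 4/9, 2/9] . pi = 0
  [4/9, -8/9, 1/9, 2/9] . pi = 0
  [2/9, 1/3, -7/9, 4/9] . pi = 0
  [1, 1, 1, 1] . pi = 1

Solving yields:
  pi_A = 46/193
  pi_B = 42/193
  pi_C = 58/193
  pi_D = 47/193

Verification (pi * P):
  46/193*1/9 + 42/193*1/9 + 58/193*4/9 + 47/193*2/9 = 46/193 = pi_A  (ok)
  46/193*4/9 + 42/193*1/9 + 58/193*1/9 + 47/193*2/9 = 42/193 = pi_B  (ok)
  46/193*2/9 + 42/193*1/3 + 58/193*2/9 + 47/193*4/9 = 58/193 = pi_C  (ok)
  46/193*2/9 + 42/193*4/9 + 58/193*2/9 + 47/193*1/9 = 47/193 = pi_D  (ok)

Answer: 46/193 42/193 58/193 47/193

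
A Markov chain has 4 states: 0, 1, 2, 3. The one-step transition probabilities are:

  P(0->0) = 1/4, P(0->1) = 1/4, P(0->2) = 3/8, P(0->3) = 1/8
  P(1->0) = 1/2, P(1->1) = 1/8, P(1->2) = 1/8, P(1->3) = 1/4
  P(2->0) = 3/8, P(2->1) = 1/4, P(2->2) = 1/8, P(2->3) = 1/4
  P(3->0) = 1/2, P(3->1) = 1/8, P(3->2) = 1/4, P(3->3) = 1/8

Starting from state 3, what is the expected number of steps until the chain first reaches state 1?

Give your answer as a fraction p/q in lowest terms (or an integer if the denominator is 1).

Answer: 728/149

Derivation:
Let h_i = expected steps to first reach 1 from state i.
Boundary: h_1 = 0.
First-step equations for the other states:
  h_0 = 1 + 1/4*h_0 + 1/4*h_1 + 3/8*h_2 + 1/8*h_3
  h_2 = 1 + 3/8*h_0 + 1/4*h_1 + 1/8*h_2 + 1/4*h_3
  h_3 = 1 + 1/2*h_0 + 1/8*h_1 + 1/4*h_2 + 1/8*h_3

Substituting h_1 = 0 and rearranging gives the linear system (I - Q) h = 1:
  [3/4, -3/8, -1/8] . (h_0, h_2, h_3) = 1
  [-3/8, 7/8, -1/4] . (h_0, h_2, h_3) = 1
  [-1/2, -1/4, 7/8] . (h_0, h_2, h_3) = 1

Solving yields:
  h_0 = 648/149
  h_2 = 656/149
  h_3 = 728/149

Starting state is 3, so the expected hitting time is h_3 = 728/149.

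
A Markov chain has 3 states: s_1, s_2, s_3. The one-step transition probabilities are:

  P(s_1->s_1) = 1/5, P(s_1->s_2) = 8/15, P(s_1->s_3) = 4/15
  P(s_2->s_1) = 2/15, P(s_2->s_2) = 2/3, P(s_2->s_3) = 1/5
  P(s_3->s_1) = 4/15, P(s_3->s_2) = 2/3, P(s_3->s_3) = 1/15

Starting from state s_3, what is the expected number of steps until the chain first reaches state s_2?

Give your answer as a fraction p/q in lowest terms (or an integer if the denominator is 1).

Answer: 30/19

Derivation:
Let h_i = expected steps to first reach s_2 from state i.
Boundary: h_s_2 = 0.
First-step equations for the other states:
  h_s_1 = 1 + 1/5*h_s_1 + 8/15*h_s_2 + 4/15*h_s_3
  h_s_3 = 1 + 4/15*h_s_1 + 2/3*h_s_2 + 1/15*h_s_3

Substituting h_s_2 = 0 and rearranging gives the linear system (I - Q) h = 1:
  [4/5, -4/15] . (h_s_1, h_s_3) = 1
  [-4/15, 14/15] . (h_s_1, h_s_3) = 1

Solving yields:
  h_s_1 = 135/76
  h_s_3 = 30/19

Starting state is s_3, so the expected hitting time is h_s_3 = 30/19.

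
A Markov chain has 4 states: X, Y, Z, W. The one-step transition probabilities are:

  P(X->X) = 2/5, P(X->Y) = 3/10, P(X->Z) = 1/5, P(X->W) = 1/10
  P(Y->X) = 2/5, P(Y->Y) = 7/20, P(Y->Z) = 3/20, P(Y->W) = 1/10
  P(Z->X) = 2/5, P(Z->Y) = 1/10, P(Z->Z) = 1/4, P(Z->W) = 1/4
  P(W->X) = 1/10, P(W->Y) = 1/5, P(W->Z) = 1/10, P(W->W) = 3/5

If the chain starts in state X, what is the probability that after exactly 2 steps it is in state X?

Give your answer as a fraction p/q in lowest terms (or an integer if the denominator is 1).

Answer: 37/100

Derivation:
Computing P^2 by repeated multiplication:
P^1 =
  X: [2/5, 3/10, 1/5, 1/10]
  Y: [2/5, 7/20, 3/20, 1/10]
  Z: [2/5, 1/10, 1/4, 1/4]
  W: [1/10, 1/5, 1/10, 3/5]
P^2 =
  X: [37/100, 53/200, 37/200, 9/50]
  Y: [37/100, 111/400, 9/50, 69/400]
  Z: [13/40, 23/100, 73/400, 21/80]
  W: [11/50, 23/100, 27/200, 83/200]

(P^2)[X -> X] = 37/100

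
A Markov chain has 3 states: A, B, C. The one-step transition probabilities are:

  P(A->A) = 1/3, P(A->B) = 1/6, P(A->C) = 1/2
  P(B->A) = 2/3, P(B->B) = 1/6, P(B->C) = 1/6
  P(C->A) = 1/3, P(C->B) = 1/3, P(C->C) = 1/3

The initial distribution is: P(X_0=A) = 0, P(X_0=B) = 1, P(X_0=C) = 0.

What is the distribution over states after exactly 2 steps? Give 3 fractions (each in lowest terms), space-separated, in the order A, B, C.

Propagating the distribution step by step (d_{t+1} = d_t * P):
d_0 = (A=0, B=1, C=0)
  d_1[A] = 0*1/3 + 1*2/3 + 0*1/3 = 2/3
  d_1[B] = 0*1/6 + 1*1/6 + 0*1/3 = 1/6
  d_1[C] = 0*1/2 + 1*1/6 + 0*1/3 = 1/6
d_1 = (A=2/3, B=1/6, C=1/6)
  d_2[A] = 2/3*1/3 + 1/6*2/3 + 1/6*1/3 = 7/18
  d_2[B] = 2/3*1/6 + 1/6*1/6 + 1/6*1/3 = 7/36
  d_2[C] = 2/3*1/2 + 1/6*1/6 + 1/6*1/3 = 5/12
d_2 = (A=7/18, B=7/36, C=5/12)

Answer: 7/18 7/36 5/12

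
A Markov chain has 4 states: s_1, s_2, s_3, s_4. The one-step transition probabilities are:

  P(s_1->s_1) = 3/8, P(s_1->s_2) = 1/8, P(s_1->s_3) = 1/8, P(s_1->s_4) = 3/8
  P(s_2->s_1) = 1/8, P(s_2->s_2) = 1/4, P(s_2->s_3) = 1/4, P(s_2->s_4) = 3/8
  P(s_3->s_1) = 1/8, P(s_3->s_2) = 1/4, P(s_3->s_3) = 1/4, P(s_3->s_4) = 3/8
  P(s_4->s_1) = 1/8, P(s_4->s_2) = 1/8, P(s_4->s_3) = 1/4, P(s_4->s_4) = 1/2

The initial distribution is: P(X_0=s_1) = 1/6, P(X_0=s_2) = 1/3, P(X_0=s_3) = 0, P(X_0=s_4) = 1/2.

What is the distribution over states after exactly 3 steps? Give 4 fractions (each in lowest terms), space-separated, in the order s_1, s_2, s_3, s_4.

Propagating the distribution step by step (d_{t+1} = d_t * P):
d_0 = (s_1=1/6, s_2=1/3, s_3=0, s_4=1/2)
  d_1[s_1] = 1/6*3/8 + 1/3*1/8 + 0*1/8 + 1/2*1/8 = 1/6
  d_1[s_2] = 1/6*1/8 + 1/3*1/4 + 0*1/4 + 1/2*1/8 = 1/6
  d_1[s_3] = 1/6*1/8 + 1/3*1/4 + 0*1/4 + 1/2*1/4 = 11/48
  d_1[s_4] = 1/6*3/8 + 1/3*3/8 + 0*3/8 + 1/2*1/2 = 7/16
d_1 = (s_1=1/6, s_2=1/6, s_3=11/48, s_4=7/16)
  d_2[s_1] = 1/6*3/8 + 1/6*1/8 + 11/48*1/8 + 7/16*1/8 = 1/6
  d_2[s_2] = 1/6*1/8 + 1/6*1/4 + 11/48*1/4 + 7/16*1/8 = 67/384
  d_2[s_3] = 1/6*1/8 + 1/6*1/4 + 11/48*1/4 + 7/16*1/4 = 11/48
  d_2[s_4] = 1/6*3/8 + 1/6*3/8 + 11/48*3/8 + 7/16*1/2 = 55/128
d_2 = (s_1=1/6, s_2=67/384, s_3=11/48, s_4=55/128)
  d_3[s_1] = 1/6*3/8 + 67/384*1/8 + 11/48*1/8 + 55/128*1/8 = 1/6
  d_3[s_2] = 1/6*1/8 + 67/384*1/4 + 11/48*1/4 + 55/128*1/8 = 539/3072
  d_3[s_3] = 1/6*1/8 + 67/384*1/4 + 11/48*1/4 + 55/128*1/4 = 11/48
  d_3[s_4] = 1/6*3/8 + 67/384*3/8 + 11/48*3/8 + 55/128*1/2 = 439/1024
d_3 = (s_1=1/6, s_2=539/3072, s_3=11/48, s_4=439/1024)

Answer: 1/6 539/3072 11/48 439/1024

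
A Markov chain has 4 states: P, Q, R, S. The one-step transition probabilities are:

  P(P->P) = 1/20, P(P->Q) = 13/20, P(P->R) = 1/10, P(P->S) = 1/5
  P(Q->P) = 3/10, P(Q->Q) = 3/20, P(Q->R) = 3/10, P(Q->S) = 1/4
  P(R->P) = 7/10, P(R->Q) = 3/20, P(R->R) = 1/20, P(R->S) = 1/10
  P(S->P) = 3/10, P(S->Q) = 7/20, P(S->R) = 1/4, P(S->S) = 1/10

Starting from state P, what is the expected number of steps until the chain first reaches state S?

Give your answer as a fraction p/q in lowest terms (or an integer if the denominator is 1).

Answer: 13400/2709

Derivation:
Let h_i = expected steps to first reach S from state i.
Boundary: h_S = 0.
First-step equations for the other states:
  h_P = 1 + 1/20*h_P + 13/20*h_Q + 1/10*h_R + 1/5*h_S
  h_Q = 1 + 3/10*h_P + 3/20*h_Q + 3/10*h_R + 1/4*h_S
  h_R = 1 + 7/10*h_P + 3/20*h_Q + 1/20*h_R + 1/10*h_S

Substituting h_S = 0 and rearranging gives the linear system (I - Q) h = 1:
  [19/20, -13/20, -1/10] . (h_P, h_Q, h_R) = 1
  [-3/10, 17/20, -3/10] . (h_P, h_Q, h_R) = 1
  [-7/10, -3/20, 19/20] . (h_P, h_Q, h_R) = 1

Solving yields:
  h_P = 13400/2709
  h_Q = 1460/301
  h_R = 14800/2709

Starting state is P, so the expected hitting time is h_P = 13400/2709.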